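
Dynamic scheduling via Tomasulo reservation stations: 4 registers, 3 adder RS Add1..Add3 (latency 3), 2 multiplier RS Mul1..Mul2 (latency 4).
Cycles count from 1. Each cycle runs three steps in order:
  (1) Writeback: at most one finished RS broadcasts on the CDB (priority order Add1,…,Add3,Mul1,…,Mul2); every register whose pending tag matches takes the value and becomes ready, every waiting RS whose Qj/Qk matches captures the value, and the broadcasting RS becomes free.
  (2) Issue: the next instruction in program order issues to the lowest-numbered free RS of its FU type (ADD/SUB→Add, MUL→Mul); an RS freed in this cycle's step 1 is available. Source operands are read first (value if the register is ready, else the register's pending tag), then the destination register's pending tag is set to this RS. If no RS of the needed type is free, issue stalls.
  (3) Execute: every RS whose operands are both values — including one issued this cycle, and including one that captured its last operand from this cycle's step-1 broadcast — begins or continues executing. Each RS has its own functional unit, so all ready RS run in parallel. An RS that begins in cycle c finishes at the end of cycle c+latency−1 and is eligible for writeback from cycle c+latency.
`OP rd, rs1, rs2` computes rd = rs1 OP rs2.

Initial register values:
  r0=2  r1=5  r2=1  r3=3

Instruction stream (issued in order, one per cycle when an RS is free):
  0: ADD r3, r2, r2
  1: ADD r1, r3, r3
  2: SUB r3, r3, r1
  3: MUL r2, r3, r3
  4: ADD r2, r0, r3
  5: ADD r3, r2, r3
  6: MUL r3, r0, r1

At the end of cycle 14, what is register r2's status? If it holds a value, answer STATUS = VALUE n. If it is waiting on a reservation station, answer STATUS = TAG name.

STATUS = VALUE 0

  c1: issue ADD r3<-Add1  regs: r0:2,r1:5,r2:1,r3:Add1
  c2: issue ADD r1<-Add2  regs: r0:2,r1:Add2,r2:1,r3:Add1
  c3: issue SUB r3<-Add3  regs: r0:2,r1:Add2,r2:1,r3:Add3
  c4: CDB Add1=2; issue MUL r2<-Mul1  regs: r0:2,r1:Add2,r2:Mul1,r3:Add3
  c5: issue ADD r2<-Add1  regs: r0:2,r1:Add2,r2:Add1,r3:Add3
  c6: stall  regs: r0:2,r1:Add2,r2:Add1,r3:Add3
  c7: CDB Add2=4; issue ADD r3<-Add2  regs: r0:2,r1:4,r2:Add1,r3:Add2
  c8: issue MUL r3<-Mul2  regs: r0:2,r1:4,r2:Add1,r3:Mul2
  c9: -  regs: r0:2,r1:4,r2:Add1,r3:Mul2
  c10: CDB Add3=-2  regs: r0:2,r1:4,r2:Add1,r3:Mul2
  c11: -  regs: r0:2,r1:4,r2:Add1,r3:Mul2
  c12: CDB Mul2=8  regs: r0:2,r1:4,r2:Add1,r3:8
  c13: CDB Add1=0  regs: r0:2,r1:4,r2:0,r3:8
  c14: CDB Mul1=4  regs: r0:2,r1:4,r2:0,r3:8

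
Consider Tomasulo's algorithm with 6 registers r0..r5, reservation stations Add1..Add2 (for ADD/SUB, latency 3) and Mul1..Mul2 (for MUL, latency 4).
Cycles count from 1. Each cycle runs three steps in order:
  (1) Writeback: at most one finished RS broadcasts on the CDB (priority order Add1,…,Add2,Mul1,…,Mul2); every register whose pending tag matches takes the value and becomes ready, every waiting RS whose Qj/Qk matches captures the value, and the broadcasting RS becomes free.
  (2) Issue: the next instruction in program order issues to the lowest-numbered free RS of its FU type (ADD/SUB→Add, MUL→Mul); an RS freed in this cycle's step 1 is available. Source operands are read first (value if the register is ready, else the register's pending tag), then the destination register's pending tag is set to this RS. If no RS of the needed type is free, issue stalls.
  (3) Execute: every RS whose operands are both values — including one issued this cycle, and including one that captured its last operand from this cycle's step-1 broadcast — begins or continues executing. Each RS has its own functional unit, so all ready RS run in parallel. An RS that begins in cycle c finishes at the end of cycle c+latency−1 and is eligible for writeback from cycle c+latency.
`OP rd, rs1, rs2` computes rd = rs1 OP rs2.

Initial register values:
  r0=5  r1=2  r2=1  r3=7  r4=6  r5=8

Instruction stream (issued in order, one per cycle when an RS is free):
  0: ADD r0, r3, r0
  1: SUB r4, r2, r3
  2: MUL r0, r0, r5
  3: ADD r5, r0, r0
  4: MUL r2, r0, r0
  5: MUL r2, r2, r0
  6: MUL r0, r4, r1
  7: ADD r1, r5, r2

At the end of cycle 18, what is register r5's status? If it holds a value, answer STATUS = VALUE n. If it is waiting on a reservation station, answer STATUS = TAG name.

  c1: issue ADD r0<-Add1  regs: r0:Add1,r1:2,r2:1,r3:7,r4:6,r5:8
  c2: issue SUB r4<-Add2  regs: r0:Add1,r1:2,r2:1,r3:7,r4:Add2,r5:8
  c3: issue MUL r0<-Mul1  regs: r0:Mul1,r1:2,r2:1,r3:7,r4:Add2,r5:8
  c4: CDB Add1=12; issue ADD r5<-Add1  regs: r0:Mul1,r1:2,r2:1,r3:7,r4:Add2,r5:Add1
  c5: CDB Add2=-6; issue MUL r2<-Mul2  regs: r0:Mul1,r1:2,r2:Mul2,r3:7,r4:-6,r5:Add1
  c6: stall  regs: r0:Mul1,r1:2,r2:Mul2,r3:7,r4:-6,r5:Add1
  c7: stall  regs: r0:Mul1,r1:2,r2:Mul2,r3:7,r4:-6,r5:Add1
  c8: CDB Mul1=96; issue MUL r2<-Mul1  regs: r0:96,r1:2,r2:Mul1,r3:7,r4:-6,r5:Add1
  c9: stall  regs: r0:96,r1:2,r2:Mul1,r3:7,r4:-6,r5:Add1
  c10: stall  regs: r0:96,r1:2,r2:Mul1,r3:7,r4:-6,r5:Add1
  c11: CDB Add1=192; stall  regs: r0:96,r1:2,r2:Mul1,r3:7,r4:-6,r5:192
  c12: CDB Mul2=9216; issue MUL r0<-Mul2  regs: r0:Mul2,r1:2,r2:Mul1,r3:7,r4:-6,r5:192
  c13: issue ADD r1<-Add1  regs: r0:Mul2,r1:Add1,r2:Mul1,r3:7,r4:-6,r5:192
  c14: -  regs: r0:Mul2,r1:Add1,r2:Mul1,r3:7,r4:-6,r5:192
  c15: -  regs: r0:Mul2,r1:Add1,r2:Mul1,r3:7,r4:-6,r5:192
  c16: CDB Mul1=884736  regs: r0:Mul2,r1:Add1,r2:884736,r3:7,r4:-6,r5:192
  c17: CDB Mul2=-12  regs: r0:-12,r1:Add1,r2:884736,r3:7,r4:-6,r5:192
  c18: -  regs: r0:-12,r1:Add1,r2:884736,r3:7,r4:-6,r5:192

STATUS = VALUE 192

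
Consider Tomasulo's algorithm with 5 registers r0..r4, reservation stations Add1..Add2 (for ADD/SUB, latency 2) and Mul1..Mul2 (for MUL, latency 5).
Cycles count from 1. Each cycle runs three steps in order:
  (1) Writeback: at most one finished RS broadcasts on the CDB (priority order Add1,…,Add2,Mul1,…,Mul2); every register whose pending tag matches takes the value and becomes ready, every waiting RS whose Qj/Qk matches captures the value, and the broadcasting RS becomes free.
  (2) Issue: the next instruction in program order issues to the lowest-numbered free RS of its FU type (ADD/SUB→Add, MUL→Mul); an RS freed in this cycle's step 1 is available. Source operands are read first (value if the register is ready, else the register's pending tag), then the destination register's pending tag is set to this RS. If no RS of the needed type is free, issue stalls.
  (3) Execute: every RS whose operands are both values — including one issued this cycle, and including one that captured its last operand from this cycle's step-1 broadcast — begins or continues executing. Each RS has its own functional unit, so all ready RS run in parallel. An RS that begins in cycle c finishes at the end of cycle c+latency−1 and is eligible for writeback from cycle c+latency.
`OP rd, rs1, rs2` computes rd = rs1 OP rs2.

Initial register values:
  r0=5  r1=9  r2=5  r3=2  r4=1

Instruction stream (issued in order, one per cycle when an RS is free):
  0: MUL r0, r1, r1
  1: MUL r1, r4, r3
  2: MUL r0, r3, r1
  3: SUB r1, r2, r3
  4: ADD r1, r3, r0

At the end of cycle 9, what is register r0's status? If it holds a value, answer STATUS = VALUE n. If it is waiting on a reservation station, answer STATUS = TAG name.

c1: issue MUL r0<-Mul1 | r0:Mul1,r1:9,r2:5,r3:2,r4:1
c2: issue MUL r1<-Mul2 | r0:Mul1,r1:Mul2,r2:5,r3:2,r4:1
c3: stall | r0:Mul1,r1:Mul2,r2:5,r3:2,r4:1
c4: stall | r0:Mul1,r1:Mul2,r2:5,r3:2,r4:1
c5: stall | r0:Mul1,r1:Mul2,r2:5,r3:2,r4:1
c6: CDB Mul1=81; issue MUL r0<-Mul1 | r0:Mul1,r1:Mul2,r2:5,r3:2,r4:1
c7: CDB Mul2=2; issue SUB r1<-Add1 | r0:Mul1,r1:Add1,r2:5,r3:2,r4:1
c8: issue ADD r1<-Add2 | r0:Mul1,r1:Add2,r2:5,r3:2,r4:1
c9: CDB Add1=3 | r0:Mul1,r1:Add2,r2:5,r3:2,r4:1

STATUS = TAG Mul1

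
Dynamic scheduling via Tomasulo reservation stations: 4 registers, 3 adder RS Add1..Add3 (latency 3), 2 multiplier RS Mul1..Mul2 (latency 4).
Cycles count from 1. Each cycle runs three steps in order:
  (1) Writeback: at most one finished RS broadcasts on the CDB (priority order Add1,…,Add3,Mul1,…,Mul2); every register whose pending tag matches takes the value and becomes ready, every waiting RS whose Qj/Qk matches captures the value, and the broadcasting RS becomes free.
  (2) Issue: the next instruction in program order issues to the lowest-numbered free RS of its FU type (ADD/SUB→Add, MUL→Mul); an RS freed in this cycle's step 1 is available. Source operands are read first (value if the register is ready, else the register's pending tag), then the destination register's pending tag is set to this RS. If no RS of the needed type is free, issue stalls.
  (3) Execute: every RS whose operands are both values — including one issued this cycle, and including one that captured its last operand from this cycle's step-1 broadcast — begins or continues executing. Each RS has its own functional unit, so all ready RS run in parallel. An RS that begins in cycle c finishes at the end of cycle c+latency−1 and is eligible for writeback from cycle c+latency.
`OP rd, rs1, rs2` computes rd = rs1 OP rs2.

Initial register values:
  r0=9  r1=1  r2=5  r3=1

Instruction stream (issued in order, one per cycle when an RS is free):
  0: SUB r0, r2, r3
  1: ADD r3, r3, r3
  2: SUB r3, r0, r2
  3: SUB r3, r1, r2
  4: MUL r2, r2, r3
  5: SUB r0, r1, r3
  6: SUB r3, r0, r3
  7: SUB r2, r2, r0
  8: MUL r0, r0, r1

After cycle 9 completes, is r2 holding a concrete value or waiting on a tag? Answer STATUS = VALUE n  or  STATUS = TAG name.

cycle 1: issue SUB r0<-Add1 // r0:Add1,r1:1,r2:5,r3:1
cycle 2: issue ADD r3<-Add2 // r0:Add1,r1:1,r2:5,r3:Add2
cycle 3: issue SUB r3<-Add3 // r0:Add1,r1:1,r2:5,r3:Add3
cycle 4: CDB Add1=4; issue SUB r3<-Add1 // r0:4,r1:1,r2:5,r3:Add1
cycle 5: CDB Add2=2; issue MUL r2<-Mul1 // r0:4,r1:1,r2:Mul1,r3:Add1
cycle 6: issue SUB r0<-Add2 // r0:Add2,r1:1,r2:Mul1,r3:Add1
cycle 7: CDB Add1=-4; issue SUB r3<-Add1 // r0:Add2,r1:1,r2:Mul1,r3:Add1
cycle 8: CDB Add3=-1; issue SUB r2<-Add3 // r0:Add2,r1:1,r2:Add3,r3:Add1
cycle 9: issue MUL r0<-Mul2 // r0:Mul2,r1:1,r2:Add3,r3:Add1

STATUS = TAG Add3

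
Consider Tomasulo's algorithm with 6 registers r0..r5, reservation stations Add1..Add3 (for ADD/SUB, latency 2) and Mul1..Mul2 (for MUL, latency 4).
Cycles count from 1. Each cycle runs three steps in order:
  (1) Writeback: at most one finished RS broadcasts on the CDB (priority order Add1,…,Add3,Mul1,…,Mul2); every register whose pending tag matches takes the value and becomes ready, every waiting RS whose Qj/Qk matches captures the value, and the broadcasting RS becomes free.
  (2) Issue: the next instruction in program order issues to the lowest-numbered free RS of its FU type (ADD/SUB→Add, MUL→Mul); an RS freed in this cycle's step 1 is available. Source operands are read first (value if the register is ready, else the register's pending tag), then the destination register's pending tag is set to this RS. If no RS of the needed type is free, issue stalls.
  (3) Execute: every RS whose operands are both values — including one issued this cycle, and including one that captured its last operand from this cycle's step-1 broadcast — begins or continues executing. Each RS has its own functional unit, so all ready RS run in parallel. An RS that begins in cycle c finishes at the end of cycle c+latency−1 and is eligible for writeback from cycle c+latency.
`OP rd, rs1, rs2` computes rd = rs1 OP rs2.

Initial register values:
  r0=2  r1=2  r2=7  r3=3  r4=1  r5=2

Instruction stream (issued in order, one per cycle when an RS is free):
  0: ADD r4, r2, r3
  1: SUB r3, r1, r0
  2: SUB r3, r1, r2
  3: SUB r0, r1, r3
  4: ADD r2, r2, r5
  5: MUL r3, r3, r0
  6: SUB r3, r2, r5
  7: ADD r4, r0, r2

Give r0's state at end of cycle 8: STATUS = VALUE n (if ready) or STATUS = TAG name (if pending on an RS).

cycle 1: issue ADD r4<-Add1 // r0:2,r1:2,r2:7,r3:3,r4:Add1,r5:2
cycle 2: issue SUB r3<-Add2 // r0:2,r1:2,r2:7,r3:Add2,r4:Add1,r5:2
cycle 3: CDB Add1=10; issue SUB r3<-Add1 // r0:2,r1:2,r2:7,r3:Add1,r4:10,r5:2
cycle 4: CDB Add2=0; issue SUB r0<-Add2 // r0:Add2,r1:2,r2:7,r3:Add1,r4:10,r5:2
cycle 5: CDB Add1=-5; issue ADD r2<-Add1 // r0:Add2,r1:2,r2:Add1,r3:-5,r4:10,r5:2
cycle 6: issue MUL r3<-Mul1 // r0:Add2,r1:2,r2:Add1,r3:Mul1,r4:10,r5:2
cycle 7: CDB Add1=9; issue SUB r3<-Add1 // r0:Add2,r1:2,r2:9,r3:Add1,r4:10,r5:2
cycle 8: CDB Add2=7; issue ADD r4<-Add2 // r0:7,r1:2,r2:9,r3:Add1,r4:Add2,r5:2

STATUS = VALUE 7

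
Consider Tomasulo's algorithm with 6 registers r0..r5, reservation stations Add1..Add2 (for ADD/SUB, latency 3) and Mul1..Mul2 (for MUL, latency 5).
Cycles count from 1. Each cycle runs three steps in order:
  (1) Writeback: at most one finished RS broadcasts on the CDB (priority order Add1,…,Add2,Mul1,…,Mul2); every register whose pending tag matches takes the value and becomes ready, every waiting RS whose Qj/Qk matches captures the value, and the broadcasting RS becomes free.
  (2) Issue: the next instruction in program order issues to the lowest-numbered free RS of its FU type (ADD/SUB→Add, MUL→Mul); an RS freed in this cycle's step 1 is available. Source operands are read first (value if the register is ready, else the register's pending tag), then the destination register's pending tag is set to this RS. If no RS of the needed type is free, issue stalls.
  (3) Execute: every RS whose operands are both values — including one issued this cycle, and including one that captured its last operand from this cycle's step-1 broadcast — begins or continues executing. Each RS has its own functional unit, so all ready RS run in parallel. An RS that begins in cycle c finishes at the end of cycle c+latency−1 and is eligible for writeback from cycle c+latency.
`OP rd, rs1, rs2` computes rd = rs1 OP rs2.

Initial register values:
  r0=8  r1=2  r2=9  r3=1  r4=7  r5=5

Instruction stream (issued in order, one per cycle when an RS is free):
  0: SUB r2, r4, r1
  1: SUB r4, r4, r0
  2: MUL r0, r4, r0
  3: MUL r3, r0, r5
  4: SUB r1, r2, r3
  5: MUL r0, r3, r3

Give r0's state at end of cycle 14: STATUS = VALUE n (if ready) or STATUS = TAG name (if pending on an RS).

STATUS = TAG Mul1

cycle 1: issue SUB r2<-Add1 // r0:8,r1:2,r2:Add1,r3:1,r4:7,r5:5
cycle 2: issue SUB r4<-Add2 // r0:8,r1:2,r2:Add1,r3:1,r4:Add2,r5:5
cycle 3: issue MUL r0<-Mul1 // r0:Mul1,r1:2,r2:Add1,r3:1,r4:Add2,r5:5
cycle 4: CDB Add1=5; issue MUL r3<-Mul2 // r0:Mul1,r1:2,r2:5,r3:Mul2,r4:Add2,r5:5
cycle 5: CDB Add2=-1; issue SUB r1<-Add1 // r0:Mul1,r1:Add1,r2:5,r3:Mul2,r4:-1,r5:5
cycle 6: stall // r0:Mul1,r1:Add1,r2:5,r3:Mul2,r4:-1,r5:5
cycle 7: stall // r0:Mul1,r1:Add1,r2:5,r3:Mul2,r4:-1,r5:5
cycle 8: stall // r0:Mul1,r1:Add1,r2:5,r3:Mul2,r4:-1,r5:5
cycle 9: stall // r0:Mul1,r1:Add1,r2:5,r3:Mul2,r4:-1,r5:5
cycle 10: CDB Mul1=-8; issue MUL r0<-Mul1 // r0:Mul1,r1:Add1,r2:5,r3:Mul2,r4:-1,r5:5
cycle 11: - // r0:Mul1,r1:Add1,r2:5,r3:Mul2,r4:-1,r5:5
cycle 12: - // r0:Mul1,r1:Add1,r2:5,r3:Mul2,r4:-1,r5:5
cycle 13: - // r0:Mul1,r1:Add1,r2:5,r3:Mul2,r4:-1,r5:5
cycle 14: - // r0:Mul1,r1:Add1,r2:5,r3:Mul2,r4:-1,r5:5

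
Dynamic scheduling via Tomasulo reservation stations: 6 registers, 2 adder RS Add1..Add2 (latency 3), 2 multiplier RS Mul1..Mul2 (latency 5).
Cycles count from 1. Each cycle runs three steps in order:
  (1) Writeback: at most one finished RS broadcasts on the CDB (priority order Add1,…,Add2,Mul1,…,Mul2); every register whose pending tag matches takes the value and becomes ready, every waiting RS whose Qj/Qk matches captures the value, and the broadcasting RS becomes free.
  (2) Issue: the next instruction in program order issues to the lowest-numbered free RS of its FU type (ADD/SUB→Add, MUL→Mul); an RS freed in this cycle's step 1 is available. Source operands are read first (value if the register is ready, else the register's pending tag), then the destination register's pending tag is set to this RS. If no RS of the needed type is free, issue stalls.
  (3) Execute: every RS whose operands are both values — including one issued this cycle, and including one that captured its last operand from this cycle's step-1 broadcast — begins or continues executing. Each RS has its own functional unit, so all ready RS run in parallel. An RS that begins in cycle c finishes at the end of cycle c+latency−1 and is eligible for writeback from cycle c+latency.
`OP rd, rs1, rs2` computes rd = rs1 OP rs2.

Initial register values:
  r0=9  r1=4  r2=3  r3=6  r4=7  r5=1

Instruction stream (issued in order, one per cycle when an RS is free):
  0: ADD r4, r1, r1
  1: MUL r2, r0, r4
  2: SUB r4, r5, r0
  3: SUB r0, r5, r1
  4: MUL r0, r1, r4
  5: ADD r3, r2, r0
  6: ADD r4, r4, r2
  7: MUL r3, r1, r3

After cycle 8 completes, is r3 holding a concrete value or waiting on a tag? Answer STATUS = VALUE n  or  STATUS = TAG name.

STATUS = TAG Add2

cycle 1: issue ADD r4<-Add1 // r0:9,r1:4,r2:3,r3:6,r4:Add1,r5:1
cycle 2: issue MUL r2<-Mul1 // r0:9,r1:4,r2:Mul1,r3:6,r4:Add1,r5:1
cycle 3: issue SUB r4<-Add2 // r0:9,r1:4,r2:Mul1,r3:6,r4:Add2,r5:1
cycle 4: CDB Add1=8; issue SUB r0<-Add1 // r0:Add1,r1:4,r2:Mul1,r3:6,r4:Add2,r5:1
cycle 5: issue MUL r0<-Mul2 // r0:Mul2,r1:4,r2:Mul1,r3:6,r4:Add2,r5:1
cycle 6: CDB Add2=-8; issue ADD r3<-Add2 // r0:Mul2,r1:4,r2:Mul1,r3:Add2,r4:-8,r5:1
cycle 7: CDB Add1=-3; issue ADD r4<-Add1 // r0:Mul2,r1:4,r2:Mul1,r3:Add2,r4:Add1,r5:1
cycle 8: stall // r0:Mul2,r1:4,r2:Mul1,r3:Add2,r4:Add1,r5:1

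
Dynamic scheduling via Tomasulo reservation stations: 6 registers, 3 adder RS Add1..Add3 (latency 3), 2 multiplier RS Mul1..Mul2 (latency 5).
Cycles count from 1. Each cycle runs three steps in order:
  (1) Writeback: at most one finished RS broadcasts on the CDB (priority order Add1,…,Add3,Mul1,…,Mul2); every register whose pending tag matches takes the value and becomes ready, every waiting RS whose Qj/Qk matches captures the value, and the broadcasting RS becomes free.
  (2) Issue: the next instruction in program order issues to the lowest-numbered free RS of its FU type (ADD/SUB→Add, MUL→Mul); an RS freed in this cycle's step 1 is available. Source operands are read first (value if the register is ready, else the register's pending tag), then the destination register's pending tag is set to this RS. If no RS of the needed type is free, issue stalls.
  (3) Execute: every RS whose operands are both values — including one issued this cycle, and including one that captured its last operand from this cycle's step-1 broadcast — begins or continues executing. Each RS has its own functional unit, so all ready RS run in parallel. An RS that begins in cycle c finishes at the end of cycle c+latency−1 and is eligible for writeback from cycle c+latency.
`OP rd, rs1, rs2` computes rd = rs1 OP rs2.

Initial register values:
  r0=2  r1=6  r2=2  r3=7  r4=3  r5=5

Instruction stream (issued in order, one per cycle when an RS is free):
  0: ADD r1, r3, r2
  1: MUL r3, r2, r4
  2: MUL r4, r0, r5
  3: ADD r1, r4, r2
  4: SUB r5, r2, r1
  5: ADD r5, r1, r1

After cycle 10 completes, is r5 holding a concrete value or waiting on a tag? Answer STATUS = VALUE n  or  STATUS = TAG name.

STATUS = TAG Add3

cycle 1: issue ADD r1<-Add1 // r0:2,r1:Add1,r2:2,r3:7,r4:3,r5:5
cycle 2: issue MUL r3<-Mul1 // r0:2,r1:Add1,r2:2,r3:Mul1,r4:3,r5:5
cycle 3: issue MUL r4<-Mul2 // r0:2,r1:Add1,r2:2,r3:Mul1,r4:Mul2,r5:5
cycle 4: CDB Add1=9; issue ADD r1<-Add1 // r0:2,r1:Add1,r2:2,r3:Mul1,r4:Mul2,r5:5
cycle 5: issue SUB r5<-Add2 // r0:2,r1:Add1,r2:2,r3:Mul1,r4:Mul2,r5:Add2
cycle 6: issue ADD r5<-Add3 // r0:2,r1:Add1,r2:2,r3:Mul1,r4:Mul2,r5:Add3
cycle 7: CDB Mul1=6 // r0:2,r1:Add1,r2:2,r3:6,r4:Mul2,r5:Add3
cycle 8: CDB Mul2=10 // r0:2,r1:Add1,r2:2,r3:6,r4:10,r5:Add3
cycle 9: - // r0:2,r1:Add1,r2:2,r3:6,r4:10,r5:Add3
cycle 10: - // r0:2,r1:Add1,r2:2,r3:6,r4:10,r5:Add3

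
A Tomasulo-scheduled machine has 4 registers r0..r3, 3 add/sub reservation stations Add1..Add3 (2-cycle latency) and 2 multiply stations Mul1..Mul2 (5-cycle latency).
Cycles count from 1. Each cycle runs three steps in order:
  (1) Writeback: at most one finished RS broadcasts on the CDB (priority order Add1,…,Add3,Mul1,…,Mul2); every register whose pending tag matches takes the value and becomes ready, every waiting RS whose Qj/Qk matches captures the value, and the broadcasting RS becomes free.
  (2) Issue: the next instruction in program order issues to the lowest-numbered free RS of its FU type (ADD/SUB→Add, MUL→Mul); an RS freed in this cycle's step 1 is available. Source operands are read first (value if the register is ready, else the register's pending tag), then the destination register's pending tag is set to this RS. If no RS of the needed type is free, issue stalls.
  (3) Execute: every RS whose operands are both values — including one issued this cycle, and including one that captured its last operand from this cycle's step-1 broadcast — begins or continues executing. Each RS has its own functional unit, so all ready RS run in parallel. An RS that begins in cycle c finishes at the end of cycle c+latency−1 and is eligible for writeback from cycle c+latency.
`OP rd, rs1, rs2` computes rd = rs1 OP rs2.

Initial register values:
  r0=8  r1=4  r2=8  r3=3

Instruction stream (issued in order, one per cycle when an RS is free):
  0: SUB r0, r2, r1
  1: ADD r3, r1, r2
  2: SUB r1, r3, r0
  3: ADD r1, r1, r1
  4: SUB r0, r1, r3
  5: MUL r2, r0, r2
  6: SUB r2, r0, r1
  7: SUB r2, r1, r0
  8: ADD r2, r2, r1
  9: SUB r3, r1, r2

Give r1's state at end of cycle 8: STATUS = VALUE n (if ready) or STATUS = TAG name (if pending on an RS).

STATUS = VALUE 16

  c1: issue SUB r0<-Add1  regs: r0:Add1,r1:4,r2:8,r3:3
  c2: issue ADD r3<-Add2  regs: r0:Add1,r1:4,r2:8,r3:Add2
  c3: CDB Add1=4; issue SUB r1<-Add1  regs: r0:4,r1:Add1,r2:8,r3:Add2
  c4: CDB Add2=12; issue ADD r1<-Add2  regs: r0:4,r1:Add2,r2:8,r3:12
  c5: issue SUB r0<-Add3  regs: r0:Add3,r1:Add2,r2:8,r3:12
  c6: CDB Add1=8; issue MUL r2<-Mul1  regs: r0:Add3,r1:Add2,r2:Mul1,r3:12
  c7: issue SUB r2<-Add1  regs: r0:Add3,r1:Add2,r2:Add1,r3:12
  c8: CDB Add2=16; issue SUB r2<-Add2  regs: r0:Add3,r1:16,r2:Add2,r3:12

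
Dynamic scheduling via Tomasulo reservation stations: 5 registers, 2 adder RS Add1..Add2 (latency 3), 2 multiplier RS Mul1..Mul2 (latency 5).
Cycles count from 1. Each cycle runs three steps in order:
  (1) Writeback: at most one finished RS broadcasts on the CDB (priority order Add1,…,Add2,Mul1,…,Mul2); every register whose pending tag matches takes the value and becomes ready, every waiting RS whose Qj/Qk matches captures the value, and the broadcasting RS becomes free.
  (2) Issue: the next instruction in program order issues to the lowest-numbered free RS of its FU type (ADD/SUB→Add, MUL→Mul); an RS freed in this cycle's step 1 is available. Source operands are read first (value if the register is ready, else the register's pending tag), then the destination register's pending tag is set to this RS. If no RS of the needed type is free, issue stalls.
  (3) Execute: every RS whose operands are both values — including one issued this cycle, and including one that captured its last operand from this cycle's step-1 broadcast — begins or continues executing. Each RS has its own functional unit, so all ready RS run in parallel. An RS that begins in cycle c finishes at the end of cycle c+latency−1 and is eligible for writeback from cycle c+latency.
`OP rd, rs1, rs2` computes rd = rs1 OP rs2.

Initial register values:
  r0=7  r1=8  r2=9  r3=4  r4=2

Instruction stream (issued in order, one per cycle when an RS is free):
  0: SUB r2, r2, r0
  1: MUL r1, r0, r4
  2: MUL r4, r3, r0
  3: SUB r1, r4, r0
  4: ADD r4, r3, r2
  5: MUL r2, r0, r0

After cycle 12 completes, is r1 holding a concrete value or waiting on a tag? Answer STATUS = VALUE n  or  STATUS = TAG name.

STATUS = VALUE 21

cycle 1: issue SUB r2<-Add1 // r0:7,r1:8,r2:Add1,r3:4,r4:2
cycle 2: issue MUL r1<-Mul1 // r0:7,r1:Mul1,r2:Add1,r3:4,r4:2
cycle 3: issue MUL r4<-Mul2 // r0:7,r1:Mul1,r2:Add1,r3:4,r4:Mul2
cycle 4: CDB Add1=2; issue SUB r1<-Add1 // r0:7,r1:Add1,r2:2,r3:4,r4:Mul2
cycle 5: issue ADD r4<-Add2 // r0:7,r1:Add1,r2:2,r3:4,r4:Add2
cycle 6: stall // r0:7,r1:Add1,r2:2,r3:4,r4:Add2
cycle 7: CDB Mul1=14; issue MUL r2<-Mul1 // r0:7,r1:Add1,r2:Mul1,r3:4,r4:Add2
cycle 8: CDB Add2=6 // r0:7,r1:Add1,r2:Mul1,r3:4,r4:6
cycle 9: CDB Mul2=28 // r0:7,r1:Add1,r2:Mul1,r3:4,r4:6
cycle 10: - // r0:7,r1:Add1,r2:Mul1,r3:4,r4:6
cycle 11: - // r0:7,r1:Add1,r2:Mul1,r3:4,r4:6
cycle 12: CDB Add1=21 // r0:7,r1:21,r2:Mul1,r3:4,r4:6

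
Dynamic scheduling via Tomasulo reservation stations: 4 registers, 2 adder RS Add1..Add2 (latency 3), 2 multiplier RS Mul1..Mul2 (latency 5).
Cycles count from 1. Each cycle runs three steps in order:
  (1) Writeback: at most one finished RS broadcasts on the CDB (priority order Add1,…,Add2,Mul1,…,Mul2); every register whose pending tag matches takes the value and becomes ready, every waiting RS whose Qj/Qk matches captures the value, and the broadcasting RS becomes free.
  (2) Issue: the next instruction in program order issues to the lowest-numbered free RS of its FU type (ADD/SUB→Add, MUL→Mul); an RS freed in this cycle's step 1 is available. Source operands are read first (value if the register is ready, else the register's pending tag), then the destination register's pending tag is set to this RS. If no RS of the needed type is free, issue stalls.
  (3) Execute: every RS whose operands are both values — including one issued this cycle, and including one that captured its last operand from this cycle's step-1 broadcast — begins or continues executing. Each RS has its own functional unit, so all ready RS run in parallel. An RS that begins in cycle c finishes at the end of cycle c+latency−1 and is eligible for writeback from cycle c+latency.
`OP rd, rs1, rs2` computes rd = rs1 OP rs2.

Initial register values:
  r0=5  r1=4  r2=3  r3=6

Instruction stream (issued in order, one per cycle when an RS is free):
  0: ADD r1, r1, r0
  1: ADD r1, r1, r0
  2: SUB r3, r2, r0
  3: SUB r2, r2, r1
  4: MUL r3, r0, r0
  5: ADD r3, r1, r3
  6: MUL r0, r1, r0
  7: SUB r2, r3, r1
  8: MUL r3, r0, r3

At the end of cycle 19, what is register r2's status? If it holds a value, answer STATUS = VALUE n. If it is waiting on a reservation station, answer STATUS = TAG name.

  c1: issue ADD r1<-Add1  regs: r0:5,r1:Add1,r2:3,r3:6
  c2: issue ADD r1<-Add2  regs: r0:5,r1:Add2,r2:3,r3:6
  c3: stall  regs: r0:5,r1:Add2,r2:3,r3:6
  c4: CDB Add1=9; issue SUB r3<-Add1  regs: r0:5,r1:Add2,r2:3,r3:Add1
  c5: stall  regs: r0:5,r1:Add2,r2:3,r3:Add1
  c6: stall  regs: r0:5,r1:Add2,r2:3,r3:Add1
  c7: CDB Add1=-2; issue SUB r2<-Add1  regs: r0:5,r1:Add2,r2:Add1,r3:-2
  c8: CDB Add2=14; issue MUL r3<-Mul1  regs: r0:5,r1:14,r2:Add1,r3:Mul1
  c9: issue ADD r3<-Add2  regs: r0:5,r1:14,r2:Add1,r3:Add2
  c10: issue MUL r0<-Mul2  regs: r0:Mul2,r1:14,r2:Add1,r3:Add2
  c11: CDB Add1=-11; issue SUB r2<-Add1  regs: r0:Mul2,r1:14,r2:Add1,r3:Add2
  c12: stall  regs: r0:Mul2,r1:14,r2:Add1,r3:Add2
  c13: CDB Mul1=25; issue MUL r3<-Mul1  regs: r0:Mul2,r1:14,r2:Add1,r3:Mul1
  c14: -  regs: r0:Mul2,r1:14,r2:Add1,r3:Mul1
  c15: CDB Mul2=70  regs: r0:70,r1:14,r2:Add1,r3:Mul1
  c16: CDB Add2=39  regs: r0:70,r1:14,r2:Add1,r3:Mul1
  c17: -  regs: r0:70,r1:14,r2:Add1,r3:Mul1
  c18: -  regs: r0:70,r1:14,r2:Add1,r3:Mul1
  c19: CDB Add1=25  regs: r0:70,r1:14,r2:25,r3:Mul1

STATUS = VALUE 25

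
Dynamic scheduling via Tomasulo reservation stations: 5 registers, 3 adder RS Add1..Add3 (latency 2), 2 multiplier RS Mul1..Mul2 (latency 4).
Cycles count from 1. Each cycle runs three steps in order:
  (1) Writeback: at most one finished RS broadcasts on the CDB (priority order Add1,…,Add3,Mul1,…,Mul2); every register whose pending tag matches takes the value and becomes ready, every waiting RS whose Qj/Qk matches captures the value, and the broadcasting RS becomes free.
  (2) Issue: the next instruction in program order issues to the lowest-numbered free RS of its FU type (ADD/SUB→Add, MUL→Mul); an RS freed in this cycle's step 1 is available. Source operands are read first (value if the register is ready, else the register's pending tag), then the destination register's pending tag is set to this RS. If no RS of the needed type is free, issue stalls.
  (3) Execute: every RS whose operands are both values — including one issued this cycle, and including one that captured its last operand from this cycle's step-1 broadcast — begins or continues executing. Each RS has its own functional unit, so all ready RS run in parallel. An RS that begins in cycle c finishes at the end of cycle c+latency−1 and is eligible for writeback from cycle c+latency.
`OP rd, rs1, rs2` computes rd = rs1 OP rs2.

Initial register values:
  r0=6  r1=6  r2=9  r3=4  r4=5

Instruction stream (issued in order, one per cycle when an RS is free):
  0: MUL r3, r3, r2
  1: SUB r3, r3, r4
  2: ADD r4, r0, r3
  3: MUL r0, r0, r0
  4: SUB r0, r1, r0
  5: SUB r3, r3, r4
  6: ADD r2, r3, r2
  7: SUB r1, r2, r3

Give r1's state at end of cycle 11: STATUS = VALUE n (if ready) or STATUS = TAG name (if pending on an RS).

c1: issue MUL r3<-Mul1 | r0:6,r1:6,r2:9,r3:Mul1,r4:5
c2: issue SUB r3<-Add1 | r0:6,r1:6,r2:9,r3:Add1,r4:5
c3: issue ADD r4<-Add2 | r0:6,r1:6,r2:9,r3:Add1,r4:Add2
c4: issue MUL r0<-Mul2 | r0:Mul2,r1:6,r2:9,r3:Add1,r4:Add2
c5: CDB Mul1=36; issue SUB r0<-Add3 | r0:Add3,r1:6,r2:9,r3:Add1,r4:Add2
c6: stall | r0:Add3,r1:6,r2:9,r3:Add1,r4:Add2
c7: CDB Add1=31; issue SUB r3<-Add1 | r0:Add3,r1:6,r2:9,r3:Add1,r4:Add2
c8: CDB Mul2=36; stall | r0:Add3,r1:6,r2:9,r3:Add1,r4:Add2
c9: CDB Add2=37; issue ADD r2<-Add2 | r0:Add3,r1:6,r2:Add2,r3:Add1,r4:37
c10: CDB Add3=-30; issue SUB r1<-Add3 | r0:-30,r1:Add3,r2:Add2,r3:Add1,r4:37
c11: CDB Add1=-6 | r0:-30,r1:Add3,r2:Add2,r3:-6,r4:37

STATUS = TAG Add3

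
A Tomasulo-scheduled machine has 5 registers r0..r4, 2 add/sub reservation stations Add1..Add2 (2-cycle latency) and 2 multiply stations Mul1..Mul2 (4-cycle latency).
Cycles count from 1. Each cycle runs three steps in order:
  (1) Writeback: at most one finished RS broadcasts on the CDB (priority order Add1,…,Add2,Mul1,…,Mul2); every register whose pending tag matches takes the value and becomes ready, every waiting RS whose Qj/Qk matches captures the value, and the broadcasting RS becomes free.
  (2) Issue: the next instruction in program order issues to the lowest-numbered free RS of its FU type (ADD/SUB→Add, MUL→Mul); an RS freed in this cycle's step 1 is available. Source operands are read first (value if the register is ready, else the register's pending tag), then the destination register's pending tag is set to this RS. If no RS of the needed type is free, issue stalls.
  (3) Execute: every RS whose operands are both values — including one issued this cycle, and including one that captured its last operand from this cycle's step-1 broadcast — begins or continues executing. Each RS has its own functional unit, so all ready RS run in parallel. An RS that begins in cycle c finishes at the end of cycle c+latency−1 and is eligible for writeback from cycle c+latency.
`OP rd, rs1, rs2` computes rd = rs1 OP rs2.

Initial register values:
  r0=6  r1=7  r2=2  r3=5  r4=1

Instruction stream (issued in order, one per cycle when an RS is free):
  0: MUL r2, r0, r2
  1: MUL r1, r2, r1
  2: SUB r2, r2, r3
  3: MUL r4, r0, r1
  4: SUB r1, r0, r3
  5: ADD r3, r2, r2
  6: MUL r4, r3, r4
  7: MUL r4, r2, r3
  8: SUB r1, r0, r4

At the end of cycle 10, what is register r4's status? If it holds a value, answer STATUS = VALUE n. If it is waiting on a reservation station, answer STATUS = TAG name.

STATUS = TAG Mul2

  c1: issue MUL r2<-Mul1  regs: r0:6,r1:7,r2:Mul1,r3:5,r4:1
  c2: issue MUL r1<-Mul2  regs: r0:6,r1:Mul2,r2:Mul1,r3:5,r4:1
  c3: issue SUB r2<-Add1  regs: r0:6,r1:Mul2,r2:Add1,r3:5,r4:1
  c4: stall  regs: r0:6,r1:Mul2,r2:Add1,r3:5,r4:1
  c5: CDB Mul1=12; issue MUL r4<-Mul1  regs: r0:6,r1:Mul2,r2:Add1,r3:5,r4:Mul1
  c6: issue SUB r1<-Add2  regs: r0:6,r1:Add2,r2:Add1,r3:5,r4:Mul1
  c7: CDB Add1=7; issue ADD r3<-Add1  regs: r0:6,r1:Add2,r2:7,r3:Add1,r4:Mul1
  c8: CDB Add2=1; stall  regs: r0:6,r1:1,r2:7,r3:Add1,r4:Mul1
  c9: CDB Add1=14; stall  regs: r0:6,r1:1,r2:7,r3:14,r4:Mul1
  c10: CDB Mul2=84; issue MUL r4<-Mul2  regs: r0:6,r1:1,r2:7,r3:14,r4:Mul2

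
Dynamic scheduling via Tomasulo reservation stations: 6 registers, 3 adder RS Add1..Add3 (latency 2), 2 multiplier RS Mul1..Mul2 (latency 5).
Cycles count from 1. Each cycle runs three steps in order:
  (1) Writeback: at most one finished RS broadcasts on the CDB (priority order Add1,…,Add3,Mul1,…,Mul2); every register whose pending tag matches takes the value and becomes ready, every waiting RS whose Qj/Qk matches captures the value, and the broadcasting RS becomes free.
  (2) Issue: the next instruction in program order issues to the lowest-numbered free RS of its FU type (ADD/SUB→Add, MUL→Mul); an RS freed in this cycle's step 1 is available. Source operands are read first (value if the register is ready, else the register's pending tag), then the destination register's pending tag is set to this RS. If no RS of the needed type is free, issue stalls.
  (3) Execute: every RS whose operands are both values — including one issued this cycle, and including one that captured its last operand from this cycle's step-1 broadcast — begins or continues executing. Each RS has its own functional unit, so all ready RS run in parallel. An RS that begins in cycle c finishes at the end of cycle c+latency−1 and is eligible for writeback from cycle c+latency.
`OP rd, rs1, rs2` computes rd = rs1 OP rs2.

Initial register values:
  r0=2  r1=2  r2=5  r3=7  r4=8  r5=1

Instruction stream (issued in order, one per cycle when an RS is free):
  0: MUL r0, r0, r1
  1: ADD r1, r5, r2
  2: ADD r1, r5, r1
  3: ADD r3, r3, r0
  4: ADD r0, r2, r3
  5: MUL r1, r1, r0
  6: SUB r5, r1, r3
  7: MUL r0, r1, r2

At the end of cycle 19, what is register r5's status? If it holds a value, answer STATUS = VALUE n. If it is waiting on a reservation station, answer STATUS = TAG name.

cycle 1: issue MUL r0<-Mul1 // r0:Mul1,r1:2,r2:5,r3:7,r4:8,r5:1
cycle 2: issue ADD r1<-Add1 // r0:Mul1,r1:Add1,r2:5,r3:7,r4:8,r5:1
cycle 3: issue ADD r1<-Add2 // r0:Mul1,r1:Add2,r2:5,r3:7,r4:8,r5:1
cycle 4: CDB Add1=6; issue ADD r3<-Add1 // r0:Mul1,r1:Add2,r2:5,r3:Add1,r4:8,r5:1
cycle 5: issue ADD r0<-Add3 // r0:Add3,r1:Add2,r2:5,r3:Add1,r4:8,r5:1
cycle 6: CDB Add2=7; issue MUL r1<-Mul2 // r0:Add3,r1:Mul2,r2:5,r3:Add1,r4:8,r5:1
cycle 7: CDB Mul1=4; issue SUB r5<-Add2 // r0:Add3,r1:Mul2,r2:5,r3:Add1,r4:8,r5:Add2
cycle 8: issue MUL r0<-Mul1 // r0:Mul1,r1:Mul2,r2:5,r3:Add1,r4:8,r5:Add2
cycle 9: CDB Add1=11 // r0:Mul1,r1:Mul2,r2:5,r3:11,r4:8,r5:Add2
cycle 10: - // r0:Mul1,r1:Mul2,r2:5,r3:11,r4:8,r5:Add2
cycle 11: CDB Add3=16 // r0:Mul1,r1:Mul2,r2:5,r3:11,r4:8,r5:Add2
cycle 12: - // r0:Mul1,r1:Mul2,r2:5,r3:11,r4:8,r5:Add2
cycle 13: - // r0:Mul1,r1:Mul2,r2:5,r3:11,r4:8,r5:Add2
cycle 14: - // r0:Mul1,r1:Mul2,r2:5,r3:11,r4:8,r5:Add2
cycle 15: - // r0:Mul1,r1:Mul2,r2:5,r3:11,r4:8,r5:Add2
cycle 16: CDB Mul2=112 // r0:Mul1,r1:112,r2:5,r3:11,r4:8,r5:Add2
cycle 17: - // r0:Mul1,r1:112,r2:5,r3:11,r4:8,r5:Add2
cycle 18: CDB Add2=101 // r0:Mul1,r1:112,r2:5,r3:11,r4:8,r5:101
cycle 19: - // r0:Mul1,r1:112,r2:5,r3:11,r4:8,r5:101

STATUS = VALUE 101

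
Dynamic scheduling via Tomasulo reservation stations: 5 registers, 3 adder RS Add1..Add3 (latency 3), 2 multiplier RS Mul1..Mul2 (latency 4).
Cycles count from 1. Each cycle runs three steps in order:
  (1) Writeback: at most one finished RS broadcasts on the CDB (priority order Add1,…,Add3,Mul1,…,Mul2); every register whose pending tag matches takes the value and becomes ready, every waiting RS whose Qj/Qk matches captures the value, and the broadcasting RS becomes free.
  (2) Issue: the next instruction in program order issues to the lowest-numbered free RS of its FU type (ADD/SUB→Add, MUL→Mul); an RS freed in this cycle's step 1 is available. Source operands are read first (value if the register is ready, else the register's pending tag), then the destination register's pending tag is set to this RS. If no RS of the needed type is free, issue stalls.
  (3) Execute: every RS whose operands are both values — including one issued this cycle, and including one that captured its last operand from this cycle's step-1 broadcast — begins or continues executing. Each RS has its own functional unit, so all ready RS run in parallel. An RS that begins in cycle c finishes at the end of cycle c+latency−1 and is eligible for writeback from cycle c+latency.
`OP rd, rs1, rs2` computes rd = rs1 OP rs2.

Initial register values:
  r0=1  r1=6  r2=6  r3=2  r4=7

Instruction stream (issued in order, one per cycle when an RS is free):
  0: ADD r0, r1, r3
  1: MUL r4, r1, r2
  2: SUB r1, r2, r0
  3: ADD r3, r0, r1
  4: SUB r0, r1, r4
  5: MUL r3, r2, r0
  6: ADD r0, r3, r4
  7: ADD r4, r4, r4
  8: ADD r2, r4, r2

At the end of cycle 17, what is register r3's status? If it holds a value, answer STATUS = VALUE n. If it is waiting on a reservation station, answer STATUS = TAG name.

cycle 1: issue ADD r0<-Add1 // r0:Add1,r1:6,r2:6,r3:2,r4:7
cycle 2: issue MUL r4<-Mul1 // r0:Add1,r1:6,r2:6,r3:2,r4:Mul1
cycle 3: issue SUB r1<-Add2 // r0:Add1,r1:Add2,r2:6,r3:2,r4:Mul1
cycle 4: CDB Add1=8; issue ADD r3<-Add1 // r0:8,r1:Add2,r2:6,r3:Add1,r4:Mul1
cycle 5: issue SUB r0<-Add3 // r0:Add3,r1:Add2,r2:6,r3:Add1,r4:Mul1
cycle 6: CDB Mul1=36; issue MUL r3<-Mul1 // r0:Add3,r1:Add2,r2:6,r3:Mul1,r4:36
cycle 7: CDB Add2=-2; issue ADD r0<-Add2 // r0:Add2,r1:-2,r2:6,r3:Mul1,r4:36
cycle 8: stall // r0:Add2,r1:-2,r2:6,r3:Mul1,r4:36
cycle 9: stall // r0:Add2,r1:-2,r2:6,r3:Mul1,r4:36
cycle 10: CDB Add1=6; issue ADD r4<-Add1 // r0:Add2,r1:-2,r2:6,r3:Mul1,r4:Add1
cycle 11: CDB Add3=-38; issue ADD r2<-Add3 // r0:Add2,r1:-2,r2:Add3,r3:Mul1,r4:Add1
cycle 12: - // r0:Add2,r1:-2,r2:Add3,r3:Mul1,r4:Add1
cycle 13: CDB Add1=72 // r0:Add2,r1:-2,r2:Add3,r3:Mul1,r4:72
cycle 14: - // r0:Add2,r1:-2,r2:Add3,r3:Mul1,r4:72
cycle 15: CDB Mul1=-228 // r0:Add2,r1:-2,r2:Add3,r3:-228,r4:72
cycle 16: CDB Add3=78 // r0:Add2,r1:-2,r2:78,r3:-228,r4:72
cycle 17: - // r0:Add2,r1:-2,r2:78,r3:-228,r4:72

STATUS = VALUE -228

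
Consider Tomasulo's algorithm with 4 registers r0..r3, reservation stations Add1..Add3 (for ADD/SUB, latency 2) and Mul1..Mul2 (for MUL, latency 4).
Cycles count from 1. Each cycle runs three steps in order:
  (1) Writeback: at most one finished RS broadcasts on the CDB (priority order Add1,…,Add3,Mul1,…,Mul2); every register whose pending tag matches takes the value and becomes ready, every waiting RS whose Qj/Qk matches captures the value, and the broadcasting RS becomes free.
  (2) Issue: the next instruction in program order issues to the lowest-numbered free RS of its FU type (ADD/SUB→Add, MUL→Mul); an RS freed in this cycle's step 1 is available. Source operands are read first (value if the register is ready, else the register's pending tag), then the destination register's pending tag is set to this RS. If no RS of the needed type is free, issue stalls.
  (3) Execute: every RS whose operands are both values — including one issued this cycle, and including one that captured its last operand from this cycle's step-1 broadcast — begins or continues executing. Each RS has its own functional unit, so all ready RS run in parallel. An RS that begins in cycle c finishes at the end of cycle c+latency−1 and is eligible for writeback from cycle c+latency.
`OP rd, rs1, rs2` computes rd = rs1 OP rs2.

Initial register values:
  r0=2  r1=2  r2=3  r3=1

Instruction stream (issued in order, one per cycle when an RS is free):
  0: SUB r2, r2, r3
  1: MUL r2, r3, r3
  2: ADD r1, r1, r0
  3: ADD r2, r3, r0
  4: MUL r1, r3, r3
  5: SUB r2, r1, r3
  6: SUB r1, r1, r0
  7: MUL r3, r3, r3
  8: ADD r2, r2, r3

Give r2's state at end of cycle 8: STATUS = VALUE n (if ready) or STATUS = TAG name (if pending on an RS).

cycle 1: issue SUB r2<-Add1 // r0:2,r1:2,r2:Add1,r3:1
cycle 2: issue MUL r2<-Mul1 // r0:2,r1:2,r2:Mul1,r3:1
cycle 3: CDB Add1=2; issue ADD r1<-Add1 // r0:2,r1:Add1,r2:Mul1,r3:1
cycle 4: issue ADD r2<-Add2 // r0:2,r1:Add1,r2:Add2,r3:1
cycle 5: CDB Add1=4; issue MUL r1<-Mul2 // r0:2,r1:Mul2,r2:Add2,r3:1
cycle 6: CDB Add2=3; issue SUB r2<-Add1 // r0:2,r1:Mul2,r2:Add1,r3:1
cycle 7: CDB Mul1=1; issue SUB r1<-Add2 // r0:2,r1:Add2,r2:Add1,r3:1
cycle 8: issue MUL r3<-Mul1 // r0:2,r1:Add2,r2:Add1,r3:Mul1

STATUS = TAG Add1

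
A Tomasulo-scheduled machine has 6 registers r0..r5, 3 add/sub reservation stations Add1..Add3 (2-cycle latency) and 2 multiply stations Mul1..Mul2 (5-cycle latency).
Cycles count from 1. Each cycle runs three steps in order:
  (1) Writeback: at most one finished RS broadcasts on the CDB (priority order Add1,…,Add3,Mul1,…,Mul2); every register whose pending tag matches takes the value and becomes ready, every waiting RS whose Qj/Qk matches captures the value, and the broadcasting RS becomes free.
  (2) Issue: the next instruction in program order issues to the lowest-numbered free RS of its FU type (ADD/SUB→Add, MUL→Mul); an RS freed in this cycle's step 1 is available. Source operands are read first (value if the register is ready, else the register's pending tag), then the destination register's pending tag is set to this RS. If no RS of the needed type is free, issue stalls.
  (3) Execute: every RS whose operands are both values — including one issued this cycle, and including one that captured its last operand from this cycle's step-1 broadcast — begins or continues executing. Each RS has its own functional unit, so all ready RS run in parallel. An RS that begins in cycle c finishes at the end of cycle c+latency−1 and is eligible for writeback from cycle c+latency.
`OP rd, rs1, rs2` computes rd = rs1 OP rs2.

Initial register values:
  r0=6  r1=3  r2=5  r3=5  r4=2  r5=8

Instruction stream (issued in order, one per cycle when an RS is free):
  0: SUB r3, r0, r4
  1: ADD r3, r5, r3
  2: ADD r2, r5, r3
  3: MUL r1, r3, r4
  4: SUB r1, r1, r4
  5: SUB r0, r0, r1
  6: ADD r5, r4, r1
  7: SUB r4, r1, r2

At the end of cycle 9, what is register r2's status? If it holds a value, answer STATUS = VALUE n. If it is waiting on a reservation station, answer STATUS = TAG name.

STATUS = VALUE 20

  c1: issue SUB r3<-Add1  regs: r0:6,r1:3,r2:5,r3:Add1,r4:2,r5:8
  c2: issue ADD r3<-Add2  regs: r0:6,r1:3,r2:5,r3:Add2,r4:2,r5:8
  c3: CDB Add1=4; issue ADD r2<-Add1  regs: r0:6,r1:3,r2:Add1,r3:Add2,r4:2,r5:8
  c4: issue MUL r1<-Mul1  regs: r0:6,r1:Mul1,r2:Add1,r3:Add2,r4:2,r5:8
  c5: CDB Add2=12; issue SUB r1<-Add2  regs: r0:6,r1:Add2,r2:Add1,r3:12,r4:2,r5:8
  c6: issue SUB r0<-Add3  regs: r0:Add3,r1:Add2,r2:Add1,r3:12,r4:2,r5:8
  c7: CDB Add1=20; issue ADD r5<-Add1  regs: r0:Add3,r1:Add2,r2:20,r3:12,r4:2,r5:Add1
  c8: stall  regs: r0:Add3,r1:Add2,r2:20,r3:12,r4:2,r5:Add1
  c9: stall  regs: r0:Add3,r1:Add2,r2:20,r3:12,r4:2,r5:Add1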